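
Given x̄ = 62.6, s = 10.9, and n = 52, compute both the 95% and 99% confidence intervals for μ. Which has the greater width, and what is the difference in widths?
99% CI is wider by 2.02

df = 51
95% CI: t* = 2.008, (59.56, 65.64), width = 2 · t* · s/√n = 6.07
99% CI: t* = 2.676, (58.56, 66.64), width = 2 · t* · s/√n = 8.09

The 99% CI is wider by 8.09 - 6.07 = 2.02.
Higher confidence requires a wider interval.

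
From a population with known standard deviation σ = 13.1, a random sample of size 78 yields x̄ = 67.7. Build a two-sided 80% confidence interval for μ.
(65.80, 69.60)

z-interval (σ known):
z* = 1.282 for 80% confidence

Margin of error = z* · σ/√n = 1.282 · 13.1/√78 = 1.90

CI: (67.7 - 1.90, 67.7 + 1.90) = (65.80, 69.60)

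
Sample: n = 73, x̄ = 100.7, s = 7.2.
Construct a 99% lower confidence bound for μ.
μ ≥ 98.70

Lower bound (one-sided):
t* = 2.379 (one-sided for 99%)
Lower bound = x̄ - t* · s/√n = 100.7 - 2.379 · 7.2/√73 = 98.70

We are 99% confident that μ ≥ 98.70.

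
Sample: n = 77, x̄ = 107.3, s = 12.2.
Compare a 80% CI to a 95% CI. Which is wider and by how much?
95% CI is wider by 1.94

df = 76
80% CI: t* = 1.293, (105.50, 109.10), width = 2 · t* · s/√n = 3.60
95% CI: t* = 1.992, (104.53, 110.07), width = 2 · t* · s/√n = 5.54

The 95% CI is wider by 5.54 - 3.60 = 1.94.
Higher confidence requires a wider interval.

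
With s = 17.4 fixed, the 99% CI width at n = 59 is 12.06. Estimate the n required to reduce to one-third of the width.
n ≈ 531

CI width ∝ 1/√n
To reduce width by factor 3, need √n to grow by 3 → need 3² = 9 times as many samples.

Current: n = 59, width = 12.06
New: n = 531, width ≈ 3.90

Width reduced by factor of 12.06/3.90 = 3.09.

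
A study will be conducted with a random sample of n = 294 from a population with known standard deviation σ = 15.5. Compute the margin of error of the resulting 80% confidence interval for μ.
Margin of error = 1.16

Margin of error = z* · σ/√n
= 1.282 · 15.5/√294
= 1.282 · 15.5/17.1464
= 1.16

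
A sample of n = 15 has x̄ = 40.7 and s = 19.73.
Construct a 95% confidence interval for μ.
(29.77, 51.63)

t-interval (σ unknown):
df = n - 1 = 14
t* = 2.145 for 95% confidence

Margin of error = t* · s/√n = 2.145 · 19.73/√15 = 10.93

CI: (29.77, 51.63)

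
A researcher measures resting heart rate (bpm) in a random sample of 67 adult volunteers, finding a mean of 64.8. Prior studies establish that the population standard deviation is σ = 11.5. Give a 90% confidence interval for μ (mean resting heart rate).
(62.49, 67.11)

z-interval (σ known):
z* = 1.645 for 90% confidence

Margin of error = z* · σ/√n = 1.645 · 11.5/√67 = 2.31

CI: (64.8 - 2.31, 64.8 + 2.31) = (62.49, 67.11)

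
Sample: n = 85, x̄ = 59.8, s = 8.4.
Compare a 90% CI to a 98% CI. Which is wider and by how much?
98% CI is wider by 1.29

df = 84
90% CI: t* = 1.663, (58.28, 61.32), width = 2 · t* · s/√n = 3.03
98% CI: t* = 2.372, (57.64, 61.96), width = 2 · t* · s/√n = 4.32

The 98% CI is wider by 4.32 - 3.03 = 1.29.
Higher confidence requires a wider interval.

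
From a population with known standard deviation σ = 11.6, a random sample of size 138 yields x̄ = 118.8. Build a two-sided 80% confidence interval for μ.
(117.53, 120.07)

z-interval (σ known):
z* = 1.282 for 80% confidence

Margin of error = z* · σ/√n = 1.282 · 11.6/√138 = 1.27

CI: (118.8 - 1.27, 118.8 + 1.27) = (117.53, 120.07)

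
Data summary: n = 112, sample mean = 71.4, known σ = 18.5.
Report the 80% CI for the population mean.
(69.16, 73.64)

z-interval (σ known):
z* = 1.282 for 80% confidence

Margin of error = z* · σ/√n = 1.282 · 18.5/√112 = 2.24

CI: (71.4 - 2.24, 71.4 + 2.24) = (69.16, 73.64)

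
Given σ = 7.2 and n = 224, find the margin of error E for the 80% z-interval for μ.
Margin of error = 0.62

Margin of error = z* · σ/√n
= 1.282 · 7.2/√224
= 1.282 · 7.2/14.9666
= 0.62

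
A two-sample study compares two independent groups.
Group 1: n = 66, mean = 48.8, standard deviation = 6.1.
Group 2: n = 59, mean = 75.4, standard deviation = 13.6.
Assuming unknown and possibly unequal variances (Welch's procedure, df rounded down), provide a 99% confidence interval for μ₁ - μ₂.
(-31.68, -21.52)

Difference: x̄₁ - x̄₂ = -26.60
SE = √(s₁²/n₁ + s₂²/n₂) = √(6.1²/66 + 13.6²/59) = 1.9232
df = 78.47 → 78 (Welch–Satterthwaite, rounded down)
t* = 2.640

CI: -26.60 ± 2.640 · 1.9232 = -26.60 ± 5.08 = (-31.68, -21.52)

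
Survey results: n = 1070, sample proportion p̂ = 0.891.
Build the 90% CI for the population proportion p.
(0.875, 0.907)

Proportion CI:
SE = √(p̂(1-p̂)/n) = √(0.891 · 0.109 / 1070) = 0.00953

z* = 1.645
Margin = z* · SE = 1.645 · 0.00953 = 0.0157

CI: 0.891 ± 0.0157 = (0.875, 0.907)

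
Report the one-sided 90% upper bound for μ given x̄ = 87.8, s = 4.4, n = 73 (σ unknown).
μ ≤ 88.47

Upper bound (one-sided):
t* = 1.293 (one-sided for 90%)
Upper bound = x̄ + t* · s/√n = 87.8 + 1.293 · 4.4/√73 = 88.47

We are 90% confident that μ ≤ 88.47.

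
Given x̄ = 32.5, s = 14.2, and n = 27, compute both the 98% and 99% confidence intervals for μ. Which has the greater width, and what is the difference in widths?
99% CI is wider by 1.64

df = 26
98% CI: t* = 2.479, (25.73, 39.27), width = 2 · t* · s/√n = 13.55
99% CI: t* = 2.779, (24.91, 40.09), width = 2 · t* · s/√n = 15.19

The 99% CI is wider by 15.19 - 13.55 = 1.64.
Higher confidence requires a wider interval.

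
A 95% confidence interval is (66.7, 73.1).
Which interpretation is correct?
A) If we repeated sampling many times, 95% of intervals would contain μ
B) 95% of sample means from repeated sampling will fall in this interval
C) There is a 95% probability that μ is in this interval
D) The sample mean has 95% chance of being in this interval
A

A) Correct — this is the frequentist long-run coverage interpretation.
B) Wrong — coverage applies to intervals containing μ, not to future x̄ values.
C) Wrong — μ is fixed; the randomness lives in the interval, not in μ.
D) Wrong — x̄ is observed and sits in the interval by construction.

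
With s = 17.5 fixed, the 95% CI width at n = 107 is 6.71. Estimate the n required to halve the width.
n ≈ 428

CI width ∝ 1/√n
To reduce width by factor 2, need √n to grow by 2 → need 2² = 4 times as many samples.

Current: n = 107, width = 6.71
New: n = 428, width ≈ 3.33

Width reduced by factor of 6.71/3.33 = 2.02.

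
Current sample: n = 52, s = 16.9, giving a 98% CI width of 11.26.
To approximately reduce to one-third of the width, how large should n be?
n ≈ 468

CI width ∝ 1/√n
To reduce width by factor 3, need √n to grow by 3 → need 3² = 9 times as many samples.

Current: n = 52, width = 11.26
New: n = 468, width ≈ 3.65

Width reduced by factor of 11.26/3.65 = 3.08.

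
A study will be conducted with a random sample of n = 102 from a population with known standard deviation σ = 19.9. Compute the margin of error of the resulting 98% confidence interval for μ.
Margin of error = 4.58

Margin of error = z* · σ/√n
= 2.326 · 19.9/√102
= 2.326 · 19.9/10.0995
= 4.58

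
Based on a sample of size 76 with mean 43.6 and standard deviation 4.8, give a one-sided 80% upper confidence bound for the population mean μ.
μ ≤ 44.07

Upper bound (one-sided):
t* = 0.846 (one-sided for 80%)
Upper bound = x̄ + t* · s/√n = 43.6 + 0.846 · 4.8/√76 = 44.07

We are 80% confident that μ ≤ 44.07.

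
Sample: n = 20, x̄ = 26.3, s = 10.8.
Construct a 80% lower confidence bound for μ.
μ ≥ 24.22

Lower bound (one-sided):
t* = 0.861 (one-sided for 80%)
Lower bound = x̄ - t* · s/√n = 26.3 - 0.861 · 10.8/√20 = 24.22

We are 80% confident that μ ≥ 24.22.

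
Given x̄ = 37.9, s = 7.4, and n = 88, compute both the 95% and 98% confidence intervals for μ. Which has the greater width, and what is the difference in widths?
98% CI is wider by 0.60

df = 87
95% CI: t* = 1.988, (36.33, 39.47), width = 2 · t* · s/√n = 3.14
98% CI: t* = 2.370, (36.03, 39.77), width = 2 · t* · s/√n = 3.74

The 98% CI is wider by 3.74 - 3.14 = 0.60.
Higher confidence requires a wider interval.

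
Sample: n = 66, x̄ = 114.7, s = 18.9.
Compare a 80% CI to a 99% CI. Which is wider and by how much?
99% CI is wider by 6.32

df = 65
80% CI: t* = 1.295, (111.69, 117.71), width = 2 · t* · s/√n = 6.03
99% CI: t* = 2.654, (108.53, 120.87), width = 2 · t* · s/√n = 12.35

The 99% CI is wider by 12.35 - 6.03 = 6.32.
Higher confidence requires a wider interval.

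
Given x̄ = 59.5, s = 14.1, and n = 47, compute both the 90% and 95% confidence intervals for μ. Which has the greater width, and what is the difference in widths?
95% CI is wider by 1.37

df = 46
90% CI: t* = 1.679, (56.05, 62.95), width = 2 · t* · s/√n = 6.91
95% CI: t* = 2.013, (55.36, 63.64), width = 2 · t* · s/√n = 8.28

The 95% CI is wider by 8.28 - 6.91 = 1.37.
Higher confidence requires a wider interval.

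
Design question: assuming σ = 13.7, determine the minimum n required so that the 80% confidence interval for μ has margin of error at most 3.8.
n ≥ 22

For margin E ≤ 3.8:
n ≥ (z* · σ / E)²
n ≥ (1.282 · 13.7 / 3.8)²
n ≥ 21.36

Minimum n = 22 (rounding up)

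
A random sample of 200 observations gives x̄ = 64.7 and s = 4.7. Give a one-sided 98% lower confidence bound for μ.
μ ≥ 64.01

Lower bound (one-sided):
t* = 2.067 (one-sided for 98%)
Lower bound = x̄ - t* · s/√n = 64.7 - 2.067 · 4.7/√200 = 64.01

We are 98% confident that μ ≥ 64.01.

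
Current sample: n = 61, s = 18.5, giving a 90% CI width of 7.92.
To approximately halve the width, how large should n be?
n ≈ 244

CI width ∝ 1/√n
To reduce width by factor 2, need √n to grow by 2 → need 2² = 4 times as many samples.

Current: n = 61, width = 7.92
New: n = 244, width ≈ 3.91

Width reduced by factor of 7.92/3.91 = 2.03.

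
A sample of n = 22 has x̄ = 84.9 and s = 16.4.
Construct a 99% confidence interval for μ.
(75.00, 94.80)

t-interval (σ unknown):
df = n - 1 = 21
t* = 2.831 for 99% confidence

Margin of error = t* · s/√n = 2.831 · 16.4/√22 = 9.90

CI: (75.00, 94.80)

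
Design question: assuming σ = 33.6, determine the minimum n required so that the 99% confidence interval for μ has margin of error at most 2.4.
n ≥ 1301

For margin E ≤ 2.4:
n ≥ (z* · σ / E)²
n ≥ (2.576 · 33.6 / 2.4)²
n ≥ 1300.61

Minimum n = 1301 (rounding up)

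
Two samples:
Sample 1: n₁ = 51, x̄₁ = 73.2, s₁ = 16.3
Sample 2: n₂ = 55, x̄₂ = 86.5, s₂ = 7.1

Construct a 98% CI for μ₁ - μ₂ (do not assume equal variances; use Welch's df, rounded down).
(-19.20, -7.40)

Difference: x̄₁ - x̄₂ = -13.30
SE = √(s₁²/n₁ + s₂²/n₂) = √(16.3²/51 + 7.1²/55) = 2.4751
df = 67.21 → 67 (Welch–Satterthwaite, rounded down)
t* = 2.383

CI: -13.30 ± 2.383 · 2.4751 = -13.30 ± 5.90 = (-19.20, -7.40)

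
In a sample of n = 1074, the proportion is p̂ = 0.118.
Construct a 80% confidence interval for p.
(0.105, 0.131)

Proportion CI:
SE = √(p̂(1-p̂)/n) = √(0.118 · 0.882 / 1074) = 0.00984

z* = 1.282
Margin = z* · SE = 1.282 · 0.00984 = 0.0126

CI: 0.118 ± 0.0126 = (0.105, 0.131)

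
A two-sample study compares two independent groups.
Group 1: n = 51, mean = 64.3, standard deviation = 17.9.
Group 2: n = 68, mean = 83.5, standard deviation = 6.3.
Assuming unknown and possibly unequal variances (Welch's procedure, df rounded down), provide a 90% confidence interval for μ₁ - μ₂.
(-23.58, -14.82)

Difference: x̄₁ - x̄₂ = -19.20
SE = √(s₁²/n₁ + s₂²/n₂) = √(17.9²/51 + 6.3²/68) = 2.6203
df = 59.34 → 59 (Welch–Satterthwaite, rounded down)
t* = 1.671

CI: -19.20 ± 1.671 · 2.6203 = -19.20 ± 4.38 = (-23.58, -14.82)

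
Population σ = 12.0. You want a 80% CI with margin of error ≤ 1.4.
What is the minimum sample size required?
n ≥ 121

For margin E ≤ 1.4:
n ≥ (z* · σ / E)²
n ≥ (1.282 · 12.0 / 1.4)²
n ≥ 120.75

Minimum n = 121 (rounding up)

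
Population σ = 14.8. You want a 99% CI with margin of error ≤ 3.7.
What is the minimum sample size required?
n ≥ 107

For margin E ≤ 3.7:
n ≥ (z* · σ / E)²
n ≥ (2.576 · 14.8 / 3.7)²
n ≥ 106.17

Minimum n = 107 (rounding up)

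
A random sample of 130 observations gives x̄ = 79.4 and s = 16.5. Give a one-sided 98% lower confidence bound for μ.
μ ≥ 76.40

Lower bound (one-sided):
t* = 2.075 (one-sided for 98%)
Lower bound = x̄ - t* · s/√n = 79.4 - 2.075 · 16.5/√130 = 76.40

We are 98% confident that μ ≥ 76.40.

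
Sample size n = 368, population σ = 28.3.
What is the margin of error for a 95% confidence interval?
Margin of error = 2.89

Margin of error = z* · σ/√n
= 1.960 · 28.3/√368
= 1.960 · 28.3/19.1833
= 2.89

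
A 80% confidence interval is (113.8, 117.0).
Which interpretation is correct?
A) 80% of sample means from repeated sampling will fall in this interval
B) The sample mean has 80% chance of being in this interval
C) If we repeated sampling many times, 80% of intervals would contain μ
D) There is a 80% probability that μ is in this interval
C

A) Wrong — coverage applies to intervals containing μ, not to future x̄ values.
B) Wrong — x̄ is observed and sits in the interval by construction.
C) Correct — this is the frequentist long-run coverage interpretation.
D) Wrong — μ is fixed; the randomness lives in the interval, not in μ.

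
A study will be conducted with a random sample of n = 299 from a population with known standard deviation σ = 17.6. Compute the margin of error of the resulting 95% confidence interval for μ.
Margin of error = 1.99

Margin of error = z* · σ/√n
= 1.960 · 17.6/√299
= 1.960 · 17.6/17.2916
= 1.99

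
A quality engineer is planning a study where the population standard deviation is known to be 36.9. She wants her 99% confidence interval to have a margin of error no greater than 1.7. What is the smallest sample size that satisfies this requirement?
n ≥ 3127

For margin E ≤ 1.7:
n ≥ (z* · σ / E)²
n ≥ (2.576 · 36.9 / 1.7)²
n ≥ 3126.41

Minimum n = 3127 (rounding up)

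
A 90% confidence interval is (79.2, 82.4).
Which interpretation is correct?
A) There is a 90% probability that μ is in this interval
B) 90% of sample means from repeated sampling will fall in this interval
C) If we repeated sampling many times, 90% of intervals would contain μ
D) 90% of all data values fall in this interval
C

A) Wrong — μ is fixed; the randomness lives in the interval, not in μ.
B) Wrong — coverage applies to intervals containing μ, not to future x̄ values.
C) Correct — this is the frequentist long-run coverage interpretation.
D) Wrong — a CI is about the parameter μ, not individual data values.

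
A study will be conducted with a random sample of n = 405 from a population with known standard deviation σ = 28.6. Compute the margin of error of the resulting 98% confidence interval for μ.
Margin of error = 3.31

Margin of error = z* · σ/√n
= 2.326 · 28.6/√405
= 2.326 · 28.6/20.1246
= 3.31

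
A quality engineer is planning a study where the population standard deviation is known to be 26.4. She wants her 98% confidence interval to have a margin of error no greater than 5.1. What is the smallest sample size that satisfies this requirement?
n ≥ 145

For margin E ≤ 5.1:
n ≥ (z* · σ / E)²
n ≥ (2.326 · 26.4 / 5.1)²
n ≥ 144.97

Minimum n = 145 (rounding up)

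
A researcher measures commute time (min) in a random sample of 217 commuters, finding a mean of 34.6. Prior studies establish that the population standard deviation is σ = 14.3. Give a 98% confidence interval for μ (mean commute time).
(32.34, 36.86)

z-interval (σ known):
z* = 2.326 for 98% confidence

Margin of error = z* · σ/√n = 2.326 · 14.3/√217 = 2.26

CI: (34.6 - 2.26, 34.6 + 2.26) = (32.34, 36.86)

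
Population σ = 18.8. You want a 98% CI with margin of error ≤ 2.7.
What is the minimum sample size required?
n ≥ 263

For margin E ≤ 2.7:
n ≥ (z* · σ / E)²
n ≥ (2.326 · 18.8 / 2.7)²
n ≥ 262.31

Minimum n = 263 (rounding up)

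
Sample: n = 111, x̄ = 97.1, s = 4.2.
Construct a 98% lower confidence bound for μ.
μ ≥ 96.27

Lower bound (one-sided):
t* = 2.078 (one-sided for 98%)
Lower bound = x̄ - t* · s/√n = 97.1 - 2.078 · 4.2/√111 = 96.27

We are 98% confident that μ ≥ 96.27.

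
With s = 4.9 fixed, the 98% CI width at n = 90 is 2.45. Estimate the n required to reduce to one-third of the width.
n ≈ 810

CI width ∝ 1/√n
To reduce width by factor 3, need √n to grow by 3 → need 3² = 9 times as many samples.

Current: n = 90, width = 2.45
New: n = 810, width ≈ 0.80

Width reduced by factor of 2.45/0.80 = 3.06.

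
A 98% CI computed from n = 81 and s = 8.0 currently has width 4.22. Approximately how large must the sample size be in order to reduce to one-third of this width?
n ≈ 729

CI width ∝ 1/√n
To reduce width by factor 3, need √n to grow by 3 → need 3² = 9 times as many samples.

Current: n = 81, width = 4.22
New: n = 729, width ≈ 1.38

Width reduced by factor of 4.22/1.38 = 3.06.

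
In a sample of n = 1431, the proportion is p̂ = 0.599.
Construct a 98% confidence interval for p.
(0.569, 0.629)

Proportion CI:
SE = √(p̂(1-p̂)/n) = √(0.599 · 0.401 / 1431) = 0.01296

z* = 2.326
Margin = z* · SE = 2.326 · 0.01296 = 0.0301

CI: 0.599 ± 0.0301 = (0.569, 0.629)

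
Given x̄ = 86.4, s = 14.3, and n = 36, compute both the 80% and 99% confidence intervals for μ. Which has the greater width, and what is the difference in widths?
99% CI is wider by 6.75

df = 35
80% CI: t* = 1.306, (83.29, 89.51), width = 2 · t* · s/√n = 6.23
99% CI: t* = 2.724, (79.91, 92.89), width = 2 · t* · s/√n = 12.98

The 99% CI is wider by 12.98 - 6.23 = 6.75.
Higher confidence requires a wider interval.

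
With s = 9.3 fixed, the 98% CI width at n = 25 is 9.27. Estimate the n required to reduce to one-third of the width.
n ≈ 225

CI width ∝ 1/√n
To reduce width by factor 3, need √n to grow by 3 → need 3² = 9 times as many samples.

Current: n = 25, width = 9.27
New: n = 225, width ≈ 2.91

Width reduced by factor of 9.27/2.91 = 3.19.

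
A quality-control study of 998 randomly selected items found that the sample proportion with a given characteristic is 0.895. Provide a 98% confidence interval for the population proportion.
(0.872, 0.918)

Proportion CI:
SE = √(p̂(1-p̂)/n) = √(0.895 · 0.105 / 998) = 0.00970

z* = 2.326
Margin = z* · SE = 2.326 · 0.00970 = 0.0226

CI: 0.895 ± 0.0226 = (0.872, 0.918)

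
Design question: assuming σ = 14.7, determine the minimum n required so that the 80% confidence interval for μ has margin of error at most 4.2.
n ≥ 21

For margin E ≤ 4.2:
n ≥ (z* · σ / E)²
n ≥ (1.282 · 14.7 / 4.2)²
n ≥ 20.13

Minimum n = 21 (rounding up)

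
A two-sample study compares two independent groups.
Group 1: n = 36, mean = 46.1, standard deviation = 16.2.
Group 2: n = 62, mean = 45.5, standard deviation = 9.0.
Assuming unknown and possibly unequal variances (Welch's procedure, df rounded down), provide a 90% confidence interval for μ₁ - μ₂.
(-4.32, 5.52)

Difference: x̄₁ - x̄₂ = 0.60
SE = √(s₁²/n₁ + s₂²/n₂) = √(16.2²/36 + 9.0²/62) = 2.9320
df = 47.79 → 47 (Welch–Satterthwaite, rounded down)
t* = 1.678

CI: 0.60 ± 1.678 · 2.9320 = 0.60 ± 4.92 = (-4.32, 5.52)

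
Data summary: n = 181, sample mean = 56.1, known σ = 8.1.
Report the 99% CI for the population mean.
(54.55, 57.65)

z-interval (σ known):
z* = 2.576 for 99% confidence

Margin of error = z* · σ/√n = 2.576 · 8.1/√181 = 1.55

CI: (56.1 - 1.55, 56.1 + 1.55) = (54.55, 57.65)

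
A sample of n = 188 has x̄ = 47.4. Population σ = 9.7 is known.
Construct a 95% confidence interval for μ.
(46.01, 48.79)

z-interval (σ known):
z* = 1.960 for 95% confidence

Margin of error = z* · σ/√n = 1.960 · 9.7/√188 = 1.39

CI: (47.4 - 1.39, 47.4 + 1.39) = (46.01, 48.79)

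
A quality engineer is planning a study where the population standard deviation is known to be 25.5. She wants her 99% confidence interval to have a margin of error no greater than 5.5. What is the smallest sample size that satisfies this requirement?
n ≥ 143

For margin E ≤ 5.5:
n ≥ (z* · σ / E)²
n ≥ (2.576 · 25.5 / 5.5)²
n ≥ 142.64

Minimum n = 143 (rounding up)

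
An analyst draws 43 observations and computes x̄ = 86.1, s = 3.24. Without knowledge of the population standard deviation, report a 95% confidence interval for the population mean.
(85.10, 87.10)

t-interval (σ unknown):
df = n - 1 = 42
t* = 2.018 for 95% confidence

Margin of error = t* · s/√n = 2.018 · 3.24/√43 = 1.00

CI: (85.10, 87.10)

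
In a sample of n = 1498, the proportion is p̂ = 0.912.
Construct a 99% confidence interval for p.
(0.893, 0.931)

Proportion CI:
SE = √(p̂(1-p̂)/n) = √(0.912 · 0.088 / 1498) = 0.00732

z* = 2.576
Margin = z* · SE = 2.576 · 0.00732 = 0.0189

CI: 0.912 ± 0.0189 = (0.893, 0.931)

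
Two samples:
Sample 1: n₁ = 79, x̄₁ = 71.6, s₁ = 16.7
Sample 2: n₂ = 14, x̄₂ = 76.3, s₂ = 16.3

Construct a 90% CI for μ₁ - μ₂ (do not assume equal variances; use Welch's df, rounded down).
(-12.93, 3.53)

Difference: x̄₁ - x̄₂ = -4.70
SE = √(s₁²/n₁ + s₂²/n₂) = √(16.7²/79 + 16.3²/14) = 4.7443
df = 18.18 → 18 (Welch–Satterthwaite, rounded down)
t* = 1.734

CI: -4.70 ± 1.734 · 4.7443 = -4.70 ± 8.23 = (-12.93, 3.53)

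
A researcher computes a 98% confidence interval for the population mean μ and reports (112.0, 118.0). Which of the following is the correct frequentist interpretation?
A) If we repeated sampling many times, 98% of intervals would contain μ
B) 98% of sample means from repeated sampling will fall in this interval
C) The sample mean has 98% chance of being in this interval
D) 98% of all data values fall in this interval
A

A) Correct — this is the frequentist long-run coverage interpretation.
B) Wrong — coverage applies to intervals containing μ, not to future x̄ values.
C) Wrong — x̄ is observed and sits in the interval by construction.
D) Wrong — a CI is about the parameter μ, not individual data values.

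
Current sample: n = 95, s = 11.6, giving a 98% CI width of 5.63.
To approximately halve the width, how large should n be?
n ≈ 380

CI width ∝ 1/√n
To reduce width by factor 2, need √n to grow by 2 → need 2² = 4 times as many samples.

Current: n = 95, width = 5.63
New: n = 380, width ≈ 2.78

Width reduced by factor of 5.63/2.78 = 2.03.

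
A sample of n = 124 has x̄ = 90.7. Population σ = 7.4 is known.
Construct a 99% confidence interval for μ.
(88.99, 92.41)

z-interval (σ known):
z* = 2.576 for 99% confidence

Margin of error = z* · σ/√n = 2.576 · 7.4/√124 = 1.71

CI: (90.7 - 1.71, 90.7 + 1.71) = (88.99, 92.41)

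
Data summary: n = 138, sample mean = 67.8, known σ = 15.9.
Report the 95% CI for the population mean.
(65.15, 70.45)

z-interval (σ known):
z* = 1.960 for 95% confidence

Margin of error = z* · σ/√n = 1.960 · 15.9/√138 = 2.65

CI: (67.8 - 2.65, 67.8 + 2.65) = (65.15, 70.45)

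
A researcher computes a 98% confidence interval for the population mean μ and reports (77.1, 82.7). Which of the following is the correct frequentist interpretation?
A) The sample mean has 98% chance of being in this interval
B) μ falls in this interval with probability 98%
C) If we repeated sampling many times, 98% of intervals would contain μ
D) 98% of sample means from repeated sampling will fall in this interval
C

A) Wrong — x̄ is observed and sits in the interval by construction.
B) Wrong — μ is fixed; the randomness lives in the interval, not in μ.
C) Correct — this is the frequentist long-run coverage interpretation.
D) Wrong — coverage applies to intervals containing μ, not to future x̄ values.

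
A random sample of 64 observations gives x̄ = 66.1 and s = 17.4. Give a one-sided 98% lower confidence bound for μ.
μ ≥ 61.54

Lower bound (one-sided):
t* = 2.097 (one-sided for 98%)
Lower bound = x̄ - t* · s/√n = 66.1 - 2.097 · 17.4/√64 = 61.54

We are 98% confident that μ ≥ 61.54.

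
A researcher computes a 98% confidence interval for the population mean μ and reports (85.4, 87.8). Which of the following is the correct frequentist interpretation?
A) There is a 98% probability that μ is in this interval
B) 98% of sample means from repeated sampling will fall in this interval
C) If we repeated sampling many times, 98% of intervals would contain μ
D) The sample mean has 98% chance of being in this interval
C

A) Wrong — μ is fixed; the randomness lives in the interval, not in μ.
B) Wrong — coverage applies to intervals containing μ, not to future x̄ values.
C) Correct — this is the frequentist long-run coverage interpretation.
D) Wrong — x̄ is observed and sits in the interval by construction.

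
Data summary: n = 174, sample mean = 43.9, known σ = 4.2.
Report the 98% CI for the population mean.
(43.16, 44.64)

z-interval (σ known):
z* = 2.326 for 98% confidence

Margin of error = z* · σ/√n = 2.326 · 4.2/√174 = 0.74

CI: (43.9 - 0.74, 43.9 + 0.74) = (43.16, 44.64)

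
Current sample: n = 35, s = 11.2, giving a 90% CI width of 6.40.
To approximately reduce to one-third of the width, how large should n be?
n ≈ 315

CI width ∝ 1/√n
To reduce width by factor 3, need √n to grow by 3 → need 3² = 9 times as many samples.

Current: n = 35, width = 6.40
New: n = 315, width ≈ 2.08

Width reduced by factor of 6.40/2.08 = 3.08.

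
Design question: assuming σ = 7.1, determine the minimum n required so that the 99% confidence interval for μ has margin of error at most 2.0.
n ≥ 84

For margin E ≤ 2.0:
n ≥ (z* · σ / E)²
n ≥ (2.576 · 7.1 / 2.0)²
n ≥ 83.63

Minimum n = 84 (rounding up)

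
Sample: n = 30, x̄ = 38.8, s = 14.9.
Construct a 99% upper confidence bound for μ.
μ ≤ 45.50

Upper bound (one-sided):
t* = 2.462 (one-sided for 99%)
Upper bound = x̄ + t* · s/√n = 38.8 + 2.462 · 14.9/√30 = 45.50

We are 99% confident that μ ≤ 45.50.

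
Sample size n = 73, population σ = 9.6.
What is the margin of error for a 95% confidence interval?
Margin of error = 2.20

Margin of error = z* · σ/√n
= 1.960 · 9.6/√73
= 1.960 · 9.6/8.5440
= 2.20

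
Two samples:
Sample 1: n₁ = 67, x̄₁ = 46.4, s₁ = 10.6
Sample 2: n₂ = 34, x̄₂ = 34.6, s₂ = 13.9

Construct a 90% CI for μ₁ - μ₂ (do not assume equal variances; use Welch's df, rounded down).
(7.26, 16.34)

Difference: x̄₁ - x̄₂ = 11.80
SE = √(s₁²/n₁ + s₂²/n₂) = √(10.6²/67 + 13.9²/34) = 2.7129
df = 53.04 → 53 (Welch–Satterthwaite, rounded down)
t* = 1.674

CI: 11.80 ± 1.674 · 2.7129 = 11.80 ± 4.54 = (7.26, 16.34)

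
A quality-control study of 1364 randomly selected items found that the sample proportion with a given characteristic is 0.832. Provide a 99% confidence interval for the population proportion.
(0.806, 0.858)

Proportion CI:
SE = √(p̂(1-p̂)/n) = √(0.832 · 0.168 / 1364) = 0.01012

z* = 2.576
Margin = z* · SE = 2.576 · 0.01012 = 0.0261

CI: 0.832 ± 0.0261 = (0.806, 0.858)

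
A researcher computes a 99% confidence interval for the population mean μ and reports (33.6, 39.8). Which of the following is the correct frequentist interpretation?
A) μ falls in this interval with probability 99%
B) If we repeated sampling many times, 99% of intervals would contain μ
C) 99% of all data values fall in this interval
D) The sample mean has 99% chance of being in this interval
B

A) Wrong — μ is fixed; the randomness lives in the interval, not in μ.
B) Correct — this is the frequentist long-run coverage interpretation.
C) Wrong — a CI is about the parameter μ, not individual data values.
D) Wrong — x̄ is observed and sits in the interval by construction.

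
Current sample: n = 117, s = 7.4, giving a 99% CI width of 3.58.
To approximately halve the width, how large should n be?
n ≈ 468

CI width ∝ 1/√n
To reduce width by factor 2, need √n to grow by 2 → need 2² = 4 times as many samples.

Current: n = 117, width = 3.58
New: n = 468, width ≈ 1.77

Width reduced by factor of 3.58/1.77 = 2.02.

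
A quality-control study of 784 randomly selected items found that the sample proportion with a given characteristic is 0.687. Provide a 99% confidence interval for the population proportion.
(0.644, 0.730)

Proportion CI:
SE = √(p̂(1-p̂)/n) = √(0.687 · 0.313 / 784) = 0.01656

z* = 2.576
Margin = z* · SE = 2.576 · 0.01656 = 0.0427

CI: 0.687 ± 0.0427 = (0.644, 0.730)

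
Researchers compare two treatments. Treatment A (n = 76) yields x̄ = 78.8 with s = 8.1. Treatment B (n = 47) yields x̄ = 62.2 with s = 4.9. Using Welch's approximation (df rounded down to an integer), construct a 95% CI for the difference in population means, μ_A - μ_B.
(14.28, 18.92)

Difference: x̄₁ - x̄₂ = 16.60
SE = √(s₁²/n₁ + s₂²/n₂) = √(8.1²/76 + 4.9²/47) = 1.1722
df = 120.96 → 120 (Welch–Satterthwaite, rounded down)
t* = 1.980

CI: 16.60 ± 1.980 · 1.1722 = 16.60 ± 2.32 = (14.28, 18.92)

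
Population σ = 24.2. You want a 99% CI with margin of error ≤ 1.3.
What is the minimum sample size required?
n ≥ 2300

For margin E ≤ 1.3:
n ≥ (z* · σ / E)²
n ≥ (2.576 · 24.2 / 1.3)²
n ≥ 2299.51

Minimum n = 2300 (rounding up)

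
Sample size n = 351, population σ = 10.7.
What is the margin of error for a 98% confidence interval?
Margin of error = 1.33

Margin of error = z* · σ/√n
= 2.326 · 10.7/√351
= 2.326 · 10.7/18.7350
= 1.33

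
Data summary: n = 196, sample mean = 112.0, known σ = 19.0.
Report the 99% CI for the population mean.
(108.50, 115.50)

z-interval (σ known):
z* = 2.576 for 99% confidence

Margin of error = z* · σ/√n = 2.576 · 19.0/√196 = 3.50

CI: (112.0 - 3.50, 112.0 + 3.50) = (108.50, 115.50)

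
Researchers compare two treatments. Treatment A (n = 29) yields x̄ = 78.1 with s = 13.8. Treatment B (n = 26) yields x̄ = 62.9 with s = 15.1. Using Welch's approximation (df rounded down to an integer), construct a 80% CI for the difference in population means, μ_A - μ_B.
(10.11, 20.29)

Difference: x̄₁ - x̄₂ = 15.20
SE = √(s₁²/n₁ + s₂²/n₂) = √(13.8²/29 + 15.1²/26) = 3.9162
df = 50.95 → 50 (Welch–Satterthwaite, rounded down)
t* = 1.299

CI: 15.20 ± 1.299 · 3.9162 = 15.20 ± 5.09 = (10.11, 20.29)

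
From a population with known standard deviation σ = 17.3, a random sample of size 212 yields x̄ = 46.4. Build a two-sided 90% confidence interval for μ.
(44.45, 48.35)

z-interval (σ known):
z* = 1.645 for 90% confidence

Margin of error = z* · σ/√n = 1.645 · 17.3/√212 = 1.95

CI: (46.4 - 1.95, 46.4 + 1.95) = (44.45, 48.35)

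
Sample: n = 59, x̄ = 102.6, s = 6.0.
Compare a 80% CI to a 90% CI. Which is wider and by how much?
90% CI is wider by 0.59

df = 58
80% CI: t* = 1.296, (101.59, 103.61), width = 2 · t* · s/√n = 2.02
90% CI: t* = 1.672, (101.29, 103.91), width = 2 · t* · s/√n = 2.61

The 90% CI is wider by 2.61 - 2.02 = 0.59.
Higher confidence requires a wider interval.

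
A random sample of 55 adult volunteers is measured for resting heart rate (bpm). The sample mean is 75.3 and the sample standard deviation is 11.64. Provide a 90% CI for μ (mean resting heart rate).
(72.67, 77.93)

t-interval (σ unknown):
df = n - 1 = 54
t* = 1.674 for 90% confidence

Margin of error = t* · s/√n = 1.674 · 11.64/√55 = 2.63

CI: (72.67, 77.93)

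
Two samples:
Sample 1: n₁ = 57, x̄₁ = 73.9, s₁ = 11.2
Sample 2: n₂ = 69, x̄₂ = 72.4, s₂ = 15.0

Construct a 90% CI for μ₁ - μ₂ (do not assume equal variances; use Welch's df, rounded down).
(-2.37, 5.37)

Difference: x̄₁ - x̄₂ = 1.50
SE = √(s₁²/n₁ + s₂²/n₂) = √(11.2²/57 + 15.0²/69) = 2.3370
df = 122.83 → 122 (Welch–Satterthwaite, rounded down)
t* = 1.657

CI: 1.50 ± 1.657 · 2.3370 = 1.50 ± 3.87 = (-2.37, 5.37)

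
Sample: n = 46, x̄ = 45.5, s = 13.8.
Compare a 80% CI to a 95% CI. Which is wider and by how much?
95% CI is wider by 2.91

df = 45
80% CI: t* = 1.301, (42.85, 48.15), width = 2 · t* · s/√n = 5.29
95% CI: t* = 2.014, (41.40, 49.60), width = 2 · t* · s/√n = 8.20

The 95% CI is wider by 8.20 - 5.29 = 2.91.
Higher confidence requires a wider interval.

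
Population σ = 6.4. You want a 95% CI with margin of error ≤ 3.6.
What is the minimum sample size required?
n ≥ 13

For margin E ≤ 3.6:
n ≥ (z* · σ / E)²
n ≥ (1.960 · 6.4 / 3.6)²
n ≥ 12.14

Minimum n = 13 (rounding up)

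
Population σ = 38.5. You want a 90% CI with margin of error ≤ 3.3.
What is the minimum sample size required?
n ≥ 369

For margin E ≤ 3.3:
n ≥ (z* · σ / E)²
n ≥ (1.645 · 38.5 / 3.3)²
n ≥ 368.32

Minimum n = 369 (rounding up)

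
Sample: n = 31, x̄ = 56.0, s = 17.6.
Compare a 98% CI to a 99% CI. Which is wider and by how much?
99% CI is wider by 1.86

df = 30
98% CI: t* = 2.457, (48.23, 63.77), width = 2 · t* · s/√n = 15.53
99% CI: t* = 2.750, (47.31, 64.69), width = 2 · t* · s/√n = 17.39

The 99% CI is wider by 17.39 - 15.53 = 1.86.
Higher confidence requires a wider interval.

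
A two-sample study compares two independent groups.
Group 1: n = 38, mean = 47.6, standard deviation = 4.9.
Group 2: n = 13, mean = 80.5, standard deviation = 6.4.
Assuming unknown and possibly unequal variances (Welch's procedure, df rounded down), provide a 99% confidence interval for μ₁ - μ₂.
(-38.54, -27.26)

Difference: x̄₁ - x̄₂ = -32.90
SE = √(s₁²/n₁ + s₂²/n₂) = √(4.9²/38 + 6.4²/13) = 1.9449
df = 17.07 → 17 (Welch–Satterthwaite, rounded down)
t* = 2.898

CI: -32.90 ± 2.898 · 1.9449 = -32.90 ± 5.64 = (-38.54, -27.26)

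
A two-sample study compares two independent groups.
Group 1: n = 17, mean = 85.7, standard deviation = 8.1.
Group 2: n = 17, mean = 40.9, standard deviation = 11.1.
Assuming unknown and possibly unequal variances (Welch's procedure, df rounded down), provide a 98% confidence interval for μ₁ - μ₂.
(36.59, 53.01)

Difference: x̄₁ - x̄₂ = 44.80
SE = √(s₁²/n₁ + s₂²/n₂) = √(8.1²/17 + 11.1²/17) = 3.3327
df = 29.28 → 29 (Welch–Satterthwaite, rounded down)
t* = 2.462

CI: 44.80 ± 2.462 · 3.3327 = 44.80 ± 8.21 = (36.59, 53.01)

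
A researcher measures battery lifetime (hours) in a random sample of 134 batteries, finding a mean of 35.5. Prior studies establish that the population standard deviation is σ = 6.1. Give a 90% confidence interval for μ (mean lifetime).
(34.63, 36.37)

z-interval (σ known):
z* = 1.645 for 90% confidence

Margin of error = z* · σ/√n = 1.645 · 6.1/√134 = 0.87

CI: (35.5 - 0.87, 35.5 + 0.87) = (34.63, 36.37)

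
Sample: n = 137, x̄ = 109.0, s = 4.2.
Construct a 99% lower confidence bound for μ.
μ ≥ 108.16

Lower bound (one-sided):
t* = 2.354 (one-sided for 99%)
Lower bound = x̄ - t* · s/√n = 109.0 - 2.354 · 4.2/√137 = 108.16

We are 99% confident that μ ≥ 108.16.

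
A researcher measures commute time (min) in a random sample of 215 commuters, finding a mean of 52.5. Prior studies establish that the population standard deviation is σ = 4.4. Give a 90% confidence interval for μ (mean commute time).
(52.01, 52.99)

z-interval (σ known):
z* = 1.645 for 90% confidence

Margin of error = z* · σ/√n = 1.645 · 4.4/√215 = 0.49

CI: (52.5 - 0.49, 52.5 + 0.49) = (52.01, 52.99)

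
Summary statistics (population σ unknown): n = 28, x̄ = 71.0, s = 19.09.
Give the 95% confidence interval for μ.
(63.60, 78.40)

t-interval (σ unknown):
df = n - 1 = 27
t* = 2.052 for 95% confidence

Margin of error = t* · s/√n = 2.052 · 19.09/√28 = 7.40

CI: (63.60, 78.40)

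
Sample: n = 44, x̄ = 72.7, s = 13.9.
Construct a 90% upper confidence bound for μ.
μ ≤ 75.43

Upper bound (one-sided):
t* = 1.302 (one-sided for 90%)
Upper bound = x̄ + t* · s/√n = 72.7 + 1.302 · 13.9/√44 = 75.43

We are 90% confident that μ ≤ 75.43.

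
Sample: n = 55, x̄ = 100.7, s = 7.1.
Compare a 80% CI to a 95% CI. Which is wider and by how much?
95% CI is wider by 1.36

df = 54
80% CI: t* = 1.297, (99.46, 101.94), width = 2 · t* · s/√n = 2.48
95% CI: t* = 2.005, (98.78, 102.62), width = 2 · t* · s/√n = 3.84

The 95% CI is wider by 3.84 - 2.48 = 1.36.
Higher confidence requires a wider interval.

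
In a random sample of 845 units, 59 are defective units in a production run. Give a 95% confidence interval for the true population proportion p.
(0.053, 0.087)

Proportion CI:
p̂ = 59/845 = 0.06982
SE = √(p̂(1-p̂)/n) = √(0.06982 · 0.93018 / 845) = 0.00877

z* = 1.960
Margin = z* · SE = 1.960 · 0.00877 = 0.0172

CI: 0.06982 ± 0.0172 = (0.053, 0.087)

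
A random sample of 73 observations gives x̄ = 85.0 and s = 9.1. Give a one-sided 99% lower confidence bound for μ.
μ ≥ 82.47

Lower bound (one-sided):
t* = 2.379 (one-sided for 99%)
Lower bound = x̄ - t* · s/√n = 85.0 - 2.379 · 9.1/√73 = 82.47

We are 99% confident that μ ≥ 82.47.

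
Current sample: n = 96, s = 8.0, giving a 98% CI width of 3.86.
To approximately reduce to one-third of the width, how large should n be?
n ≈ 864

CI width ∝ 1/√n
To reduce width by factor 3, need √n to grow by 3 → need 3² = 9 times as many samples.

Current: n = 96, width = 3.86
New: n = 864, width ≈ 1.27

Width reduced by factor of 3.86/1.27 = 3.04.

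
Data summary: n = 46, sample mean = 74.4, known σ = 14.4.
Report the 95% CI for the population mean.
(70.24, 78.56)

z-interval (σ known):
z* = 1.960 for 95% confidence

Margin of error = z* · σ/√n = 1.960 · 14.4/√46 = 4.16

CI: (74.4 - 4.16, 74.4 + 4.16) = (70.24, 78.56)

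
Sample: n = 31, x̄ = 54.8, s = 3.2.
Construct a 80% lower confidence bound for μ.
μ ≥ 54.31

Lower bound (one-sided):
t* = 0.854 (one-sided for 80%)
Lower bound = x̄ - t* · s/√n = 54.8 - 0.854 · 3.2/√31 = 54.31

We are 80% confident that μ ≥ 54.31.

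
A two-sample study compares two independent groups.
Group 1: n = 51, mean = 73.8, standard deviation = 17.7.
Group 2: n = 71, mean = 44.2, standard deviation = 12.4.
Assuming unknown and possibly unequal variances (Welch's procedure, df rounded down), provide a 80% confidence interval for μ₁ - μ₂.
(25.88, 33.32)

Difference: x̄₁ - x̄₂ = 29.60
SE = √(s₁²/n₁ + s₂²/n₂) = √(17.7²/51 + 12.4²/71) = 2.8825
df = 84.01 → 84 (Welch–Satterthwaite, rounded down)
t* = 1.292

CI: 29.60 ± 1.292 · 2.8825 = 29.60 ± 3.72 = (25.88, 33.32)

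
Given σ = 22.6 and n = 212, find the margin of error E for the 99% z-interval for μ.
Margin of error = 4.00

Margin of error = z* · σ/√n
= 2.576 · 22.6/√212
= 2.576 · 22.6/14.5602
= 4.00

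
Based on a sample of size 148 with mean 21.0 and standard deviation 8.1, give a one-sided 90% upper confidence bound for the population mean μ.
μ ≤ 21.86

Upper bound (one-sided):
t* = 1.287 (one-sided for 90%)
Upper bound = x̄ + t* · s/√n = 21.0 + 1.287 · 8.1/√148 = 21.86

We are 90% confident that μ ≤ 21.86.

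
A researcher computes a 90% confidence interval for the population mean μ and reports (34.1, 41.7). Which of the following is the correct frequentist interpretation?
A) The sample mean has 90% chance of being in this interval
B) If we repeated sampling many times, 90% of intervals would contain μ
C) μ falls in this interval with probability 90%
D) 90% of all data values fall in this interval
B

A) Wrong — x̄ is observed and sits in the interval by construction.
B) Correct — this is the frequentist long-run coverage interpretation.
C) Wrong — μ is fixed; the randomness lives in the interval, not in μ.
D) Wrong — a CI is about the parameter μ, not individual data values.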